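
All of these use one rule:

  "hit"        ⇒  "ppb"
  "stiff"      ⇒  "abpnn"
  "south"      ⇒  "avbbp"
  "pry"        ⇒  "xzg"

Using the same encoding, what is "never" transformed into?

The shift depends on letter class: consonant h→p is +8, but vowel i→p is +7. Two shifts are in play — +7 for a/e/i/o/u, +8 for every other letter.
Applying it to never: n(cons)+8=v, e(vowel)+7=l, v(cons)+8=d, e(vowel)+7=l, r(cons)+8=z.

vldlz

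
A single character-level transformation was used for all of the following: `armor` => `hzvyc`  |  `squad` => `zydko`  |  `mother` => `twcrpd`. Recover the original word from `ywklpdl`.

robbery

In armor: a→h is +7, r→z is +8, m→v is +9, o→y is +10 — the shift increases by 1 each position. Each letter shifts forward by (position + 7), i.e. 7, 8, 9, … — the shift grows by one for each successive letter.
Decoding ywklpdl: y−7=r, w−8=o, k−9=b, l−10=b, p−11=e, d−12=r, l−13=y.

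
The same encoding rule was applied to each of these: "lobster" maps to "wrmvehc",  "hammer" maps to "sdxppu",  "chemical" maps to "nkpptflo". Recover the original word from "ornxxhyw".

A repeating key of period 2 is used — shifts +11, +3 over and over.
Decoding ornxxhyw: o−11=d, r−3=o, n−11=c, x−3=u, x−11=m, h−3=e, y−11=n, w−3=t.

document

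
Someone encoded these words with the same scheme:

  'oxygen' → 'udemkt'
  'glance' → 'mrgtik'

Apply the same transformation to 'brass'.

hxgyy

Compare letters: o→u is +6, x→d is +6, y→e is +6 — a constant shift. This is a Caesar cipher with shift 6.
On brass: b+6=h, r+6=x, a+6=g, s+6=y, s+6=y.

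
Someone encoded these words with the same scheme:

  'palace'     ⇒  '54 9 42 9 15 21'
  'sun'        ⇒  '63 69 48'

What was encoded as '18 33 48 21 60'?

diner

p(#16)→54 and a(#1)→9: differences scale by 3, so n = 3·pos + 6. The formula is n = 3×(alphabet index, a=1) + 6.
Reversing it on 18 33 48 21 60: 18→(18−6)÷3=4=d, 33→(33−6)÷3=9=i, 48→(48−6)÷3=14=n, 21→(21−6)÷3=5=e, 60→(60−6)÷3=18=r.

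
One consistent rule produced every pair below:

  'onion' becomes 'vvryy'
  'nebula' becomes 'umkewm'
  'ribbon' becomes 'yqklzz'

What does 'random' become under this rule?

In onion: o→v is +7, n→v is +8, i→r is +9, o→y is +10 — the shift increases by 1 each position. Each letter shifts forward by (position + 7), i.e. 7, 8, 9, … — the shift grows by one for each successive letter.
Applying it to random: r+7=y, a+8=i, n+9=w, d+10=n, o+11=z, m+12=y.

yiwnzy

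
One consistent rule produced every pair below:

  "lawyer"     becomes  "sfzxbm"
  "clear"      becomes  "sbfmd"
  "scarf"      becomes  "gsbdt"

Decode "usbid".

chart

The output letters match the input read backwards, each shifted +1: lawyer reversed is reywal. The word is reversed, then every letter is shifted forward by 1.
Undoing it on usbid: shift back: u−1=t, s−1=r, b−1=a, i−1=h, d−1=c → trahc; then reverse → chart.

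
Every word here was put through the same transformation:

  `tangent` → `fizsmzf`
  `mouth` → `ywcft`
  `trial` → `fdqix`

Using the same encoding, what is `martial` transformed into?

The shift depends on letter class: consonant t→f is +12, but vowel a→i is +8. Vowels shift forward by 8 and consonants shift forward by 12.
For martial: m(cons)+12=y, a(vowel)+8=i, r(cons)+12=d, t(cons)+12=f, i(vowel)+8=q, a(vowel)+8=i, l(cons)+12=x.

yidfqix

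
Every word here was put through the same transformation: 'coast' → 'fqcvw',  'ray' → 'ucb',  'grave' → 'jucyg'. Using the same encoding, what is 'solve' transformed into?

The shift depends on letter class: consonant c→f is +3, but vowel o→q is +2. Vowels shift forward by 2 and consonants shift forward by 3.
For solve: s(cons)+3=v, o(vowel)+2=q, l(cons)+3=o, v(cons)+3=y, e(vowel)+2=g.

vqoyg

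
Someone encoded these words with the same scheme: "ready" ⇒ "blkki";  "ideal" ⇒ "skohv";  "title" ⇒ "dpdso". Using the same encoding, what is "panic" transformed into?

zhxpm

Shifts by position in ready: pos 0: r→b (+10), pos 1: e→l (+7), pos 2: a→k (+10), pos 3: d→k (+7) — repeating every 2. It's a Vigenère-style cipher with numeric key [10,7]: position i shifts by key[i mod 2].
For panic: p+10=z, a+7=h, n+10=x, i+7=p, c+10=m.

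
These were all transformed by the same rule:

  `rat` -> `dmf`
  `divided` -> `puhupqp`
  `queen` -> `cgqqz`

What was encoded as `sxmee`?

Compare letters: r→d is +12, a→m is +12, t→f is +12 — a constant shift. Each letter is shifted forward by 12 in the alphabet (a Caesar shift of +12).
Reversing it on sxmee: s−12=g, x−12=l, m−12=a, e−12=s, e−12=s.

glass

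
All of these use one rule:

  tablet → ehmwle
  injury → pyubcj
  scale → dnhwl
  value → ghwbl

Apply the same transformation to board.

mvhco

The shift depends on letter class: consonant t→e is +11, but vowel a→h is +7. Two shifts are in play — +7 for a/e/i/o/u, +11 for every other letter.
For board: b(cons)+11=m, o(vowel)+7=v, a(vowel)+7=h, r(cons)+11=c, d(cons)+11=o.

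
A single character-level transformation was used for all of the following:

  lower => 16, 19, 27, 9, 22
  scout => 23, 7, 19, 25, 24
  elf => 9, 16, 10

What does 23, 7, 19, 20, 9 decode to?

scope

l is letter #12 and maps to 16: an offset of 4. Each letter is replaced by its alphabet position (a=1..z=26) + 4.
Decoding 23, 7, 19, 20, 9: 23→(23−4)÷1=19=s, 7→(7−4)÷1=3=c, 19→(19−4)÷1=15=o, 20→(20−4)÷1=16=p, 9→(9−4)÷1=5=e.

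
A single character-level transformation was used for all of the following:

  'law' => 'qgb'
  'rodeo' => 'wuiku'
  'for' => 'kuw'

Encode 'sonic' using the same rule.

The shift depends on letter class: consonant l→q is +5, but vowel a→g is +6. Two shifts are in play — +6 for a/e/i/o/u, +5 for every other letter.
Applying it to sonic: s(cons)+5=x, o(vowel)+6=u, n(cons)+5=s, i(vowel)+6=o, c(cons)+5=h.

xusoh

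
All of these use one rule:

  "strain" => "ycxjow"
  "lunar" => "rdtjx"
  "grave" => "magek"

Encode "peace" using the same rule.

vnglk

Shifts by position in strain: pos 0: s→y (+6), pos 1: t→c (+9), pos 2: r→x (+6), pos 3: a→j (+9) — repeating every 2. A repeating key of period 2 is used — shifts +6, +9 over and over.
Applying it to peace: p+6=v, e+9=n, a+6=g, c+9=l, e+6=k.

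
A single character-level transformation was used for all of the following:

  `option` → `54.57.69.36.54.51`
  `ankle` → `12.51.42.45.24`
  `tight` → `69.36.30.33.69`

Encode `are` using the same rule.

12.63.24

o(#15)→54 and p(#16)→57: differences scale by 3, so n = 3·pos + 9. With a=1..z=26, the number is 3·pos + 9.
Applying it to are: a=1→12, r=18→63, e=5→24.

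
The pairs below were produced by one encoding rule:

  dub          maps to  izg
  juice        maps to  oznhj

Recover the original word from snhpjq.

nickel

Compare letters: d→i is +5, u→z is +5, b→g is +5 — a constant shift. This is a Caesar cipher with shift 5.
Reversing it on snhpjq: s−5=n, n−5=i, h−5=c, p−5=k, j−5=e, q−5=l.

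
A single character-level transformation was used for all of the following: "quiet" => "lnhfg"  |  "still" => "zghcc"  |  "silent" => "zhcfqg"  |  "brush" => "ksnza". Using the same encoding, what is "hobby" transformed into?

Each letter's alphabet position (a=0..z=25) is mapped through 7·x+3 mod 26 — an affine cipher.
Applying it to hobby: h(7)→7·7+3≡0=a; o(14)→7·14+3≡23=x; b(1)→7·1+3≡10=k; b(1)→7·1+3≡10=k; y(24)→7·24+3≡15=p (all mod 26).

axkkp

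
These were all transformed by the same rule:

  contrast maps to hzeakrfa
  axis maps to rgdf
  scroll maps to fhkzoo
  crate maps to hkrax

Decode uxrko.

pearl

c(2)→h(7) and o(14)→z(25) fit y≡21x+17 (mod 26); the inverse of 21 mod 26 is 5. Treating letters as 0–25, the rule is x ↦ 21x + 17 (mod 26).
Undoing it on uxrko: u(20)→5·(20−17)≡15=p; x(23)→5·(23−17)≡4=e; r(17)→5·(17−17)≡0=a; k(10)→5·(10−17)≡17=r; o(14)→5·(14−17)≡11=l (all mod 26).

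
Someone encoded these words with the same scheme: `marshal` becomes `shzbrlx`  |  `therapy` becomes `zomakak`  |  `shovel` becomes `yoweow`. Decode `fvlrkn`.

Each letter shifts forward by (position + 6), i.e. 6, 7, 8, … — the shift grows by one for each successive letter.
Decoding fvlrkn: f−6=z, v−7=o, l−8=d, r−9=i, k−10=a, n−11=c.

zodiac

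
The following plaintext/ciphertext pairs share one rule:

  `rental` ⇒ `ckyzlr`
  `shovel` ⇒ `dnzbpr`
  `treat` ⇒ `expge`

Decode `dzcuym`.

strong

Shifts by position in rental: pos 0: r→c (+11), pos 1: e→k (+6), pos 2: n→y (+11), pos 3: t→z (+6) — repeating every 2. A repeating key of period 2 is used — shifts +11, +6 over and over.
Reversing it on dzcuym: d−11=s, z−6=t, c−11=r, u−6=o, y−11=n, m−6=g.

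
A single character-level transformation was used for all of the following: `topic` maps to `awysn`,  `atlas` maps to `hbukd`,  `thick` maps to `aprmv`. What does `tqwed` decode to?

minus

In topic: t→a is +7, o→w is +8, p→y is +9, i→s is +10 — the shift increases by 1 each position. The shift increases by 1 at each position, starting from +7: 7, 8, 9, ….
Undoing it on tqwed: t−7=m, q−8=i, w−9=n, e−10=u, d−11=s.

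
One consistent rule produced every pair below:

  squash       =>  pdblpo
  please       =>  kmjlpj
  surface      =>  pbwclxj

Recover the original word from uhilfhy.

vitamin

s(18)→p(15) and q(16)→d(3) fit y≡19x+11 (mod 26); the inverse of 19 mod 26 is 11. Treating letters as 0–25, the rule is x ↦ 19x + 11 (mod 26).
Undoing it on uhilfhy: u(20)→11·(20−11)≡21=v; h(7)→11·(7−11)≡8=i; i(8)→11·(8−11)≡19=t; l(11)→11·(11−11)≡0=a; f(5)→11·(5−11)≡12=m; h(7)→11·(7−11)≡8=i; y(24)→11·(24−11)≡13=n (all mod 26).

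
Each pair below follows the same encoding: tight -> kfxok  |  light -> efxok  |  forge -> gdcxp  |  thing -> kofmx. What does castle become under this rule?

Treating letters as 0–25, the rule is x ↦ 17x + 25 (mod 26).
On castle: c(2)→17·2+25≡7=h; a(0)→17·0+25≡25=z; s(18)→17·18+25≡19=t; t(19)→17·19+25≡10=k; l(11)→17·11+25≡4=e; e(4)→17·4+25≡15=p (all mod 26).

hztkep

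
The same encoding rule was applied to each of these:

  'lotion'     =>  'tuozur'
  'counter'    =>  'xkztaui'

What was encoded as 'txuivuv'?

Read the word backwards and shift each letter +6.
Undoing it on txuivuv: shift back: t−6=n, x−6=r, u−6=o, i−6=c, v−6=p, u−6=o, v−6=p → nrocpop; then reverse → popcorn.

popcorn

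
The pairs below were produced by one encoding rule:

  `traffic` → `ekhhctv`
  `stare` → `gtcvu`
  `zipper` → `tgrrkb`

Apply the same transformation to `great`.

The output letters match the input read backwards, each shifted +2: traffic reversed is ciffart. Read the word backwards and shift each letter +2.
Applying it to great: reverse → taerg; then shift: t+2=v, a+2=c, e+2=g, r+2=t, g+2=i.

vcgti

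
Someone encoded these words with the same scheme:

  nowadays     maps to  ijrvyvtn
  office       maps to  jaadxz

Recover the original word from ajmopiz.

fortune

Compare letters: n→i is +21, o→j is +21, w→r is +21 — a constant shift. It's a constant shift of +21 (ROT21).
Reversing it on ajmopiz: a−21=f, j−21=o, m−21=r, o−21=t, p−21=u, i−21=n, z−21=e.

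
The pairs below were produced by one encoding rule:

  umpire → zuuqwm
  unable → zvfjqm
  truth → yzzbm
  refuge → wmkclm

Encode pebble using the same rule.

The shifts repeat in a cycle of length 2: positions 0,1,… shift by +5, +8, then the pattern repeats.
For pebble: p+5=u, e+8=m, b+5=g, b+8=j, l+5=q, e+8=m.

umgjqm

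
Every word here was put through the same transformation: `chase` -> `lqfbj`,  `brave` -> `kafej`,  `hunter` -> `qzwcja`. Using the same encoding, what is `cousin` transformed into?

The shift depends on letter class: consonant c→l is +9, but vowel a→f is +5. Vowels shift forward by 5 and consonants shift forward by 9.
For cousin: c(cons)+9=l, o(vowel)+5=t, u(vowel)+5=z, s(cons)+9=b, i(vowel)+5=n, n(cons)+9=w.

ltzbnw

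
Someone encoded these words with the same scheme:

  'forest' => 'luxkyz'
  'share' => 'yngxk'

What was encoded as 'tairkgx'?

Compare letters: f→l is +6, o→u is +6, r→x is +6 — a constant shift. This is a Caesar cipher with shift 6.
Reversing it on tairkgx: t−6=n, a−6=u, i−6=c, r−6=l, k−6=e, g−6=a, x−6=r.

nuclear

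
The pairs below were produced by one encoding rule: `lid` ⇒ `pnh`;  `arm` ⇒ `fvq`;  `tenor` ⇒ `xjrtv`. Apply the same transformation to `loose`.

The shift depends on letter class: consonant l→p is +4, but vowel i→n is +5. Vowels shift forward by 5 and consonants shift forward by 4.
On loose: l(cons)+4=p, o(vowel)+5=t, o(vowel)+5=t, s(cons)+4=w, e(vowel)+5=j.

pttwj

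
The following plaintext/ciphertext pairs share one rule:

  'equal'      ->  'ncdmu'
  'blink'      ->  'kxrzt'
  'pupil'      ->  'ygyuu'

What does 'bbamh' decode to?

spray

Shifts by position in equal: pos 0: e→n (+9), pos 1: q→c (+12), pos 2: u→d (+9), pos 3: a→m (+12) — repeating every 2. It's a Vigenère-style cipher with numeric key [9,12]: position i shifts by key[i mod 2].
Decoding bbamh: b−9=s, b−12=p, a−9=r, m−12=a, h−9=y.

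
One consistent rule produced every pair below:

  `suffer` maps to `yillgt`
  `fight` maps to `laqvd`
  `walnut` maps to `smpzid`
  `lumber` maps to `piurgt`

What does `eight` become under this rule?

gaqvd

s(18)→y(24) and u(20)→i(8) fit y≡5x+12 (mod 26); the inverse of 5 mod 26 is 21. Each letter's alphabet position (a=0..z=25) is mapped through 5·x+12 mod 26 — an affine cipher.
Applying it to eight: e(4)→5·4+12≡6=g; i(8)→5·8+12≡0=a; g(6)→5·6+12≡16=q; h(7)→5·7+12≡21=v; t(19)→5·19+12≡3=d (all mod 26).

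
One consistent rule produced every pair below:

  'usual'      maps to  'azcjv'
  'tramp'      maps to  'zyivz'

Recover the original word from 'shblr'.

match

In usual: u→a is +6, s→z is +7, u→c is +8, a→j is +9 — the shift increases by 1 each position. The shift increases by 1 at each position, starting from +6: 6, 7, 8, ….
Undoing it on shblr: s−6=m, h−7=a, b−8=t, l−9=c, r−10=h.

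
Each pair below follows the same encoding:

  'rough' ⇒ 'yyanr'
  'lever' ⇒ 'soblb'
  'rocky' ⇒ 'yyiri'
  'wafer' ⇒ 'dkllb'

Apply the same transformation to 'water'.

Shifts by position in rough: pos 0: r→y (+7), pos 1: o→y (+10), pos 2: u→a (+6), pos 3: g→n (+7), pos 4: h→r (+10) — repeating every 3. It's a Vigenère-style cipher with numeric key [7,10,6]: position i shifts by key[i mod 3].
Applying it to water: w+7=d, a+10=k, t+6=z, e+7=l, r+10=b.

dkzlb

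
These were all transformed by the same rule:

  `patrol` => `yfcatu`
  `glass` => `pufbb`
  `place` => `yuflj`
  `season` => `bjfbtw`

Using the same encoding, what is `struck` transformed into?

The shift depends on letter class: consonant p→y is +9, but vowel a→f is +5. Vowels shift forward by 5 and consonants shift forward by 9.
For struck: s(cons)+9=b, t(cons)+9=c, r(cons)+9=a, u(vowel)+5=z, c(cons)+9=l, k(cons)+9=t.

bcazlt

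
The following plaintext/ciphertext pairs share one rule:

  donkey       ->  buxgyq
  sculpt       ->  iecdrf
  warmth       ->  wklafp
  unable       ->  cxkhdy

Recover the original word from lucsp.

d(3)→b(1) and o(14)→u(20) fit y≡23x+10 (mod 26); the inverse of 23 mod 26 is 17. This is an affine cipher: with a=0,…,z=25, each position x becomes (23x+10) mod 26.
Reversing it on lucsp: l(11)→17·(11−10)≡17=r; u(20)→17·(20−10)≡14=o; c(2)→17·(2−10)≡20=u; s(18)→17·(18−10)≡6=g; p(15)→17·(15−10)≡7=h (all mod 26).

rough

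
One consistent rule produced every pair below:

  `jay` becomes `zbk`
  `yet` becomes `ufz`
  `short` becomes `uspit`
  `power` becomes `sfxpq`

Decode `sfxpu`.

The word is reversed, then every letter is shifted forward by 1.
Reversing it on sfxpu: shift back: s−1=r, f−1=e, x−1=w, p−1=o, u−1=t → rewot; then reverse → tower.

tower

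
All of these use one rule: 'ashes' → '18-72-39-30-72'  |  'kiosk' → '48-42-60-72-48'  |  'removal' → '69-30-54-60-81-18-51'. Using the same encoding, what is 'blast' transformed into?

21-51-18-72-75

a(#1)→18 and s(#19)→72: differences scale by 3, so n = 3·pos + 15. With a=1..z=26, the number is 3·pos + 15.
Applying it to blast: b=2→21, l=12→51, a=1→18, s=19→72, t=20→75.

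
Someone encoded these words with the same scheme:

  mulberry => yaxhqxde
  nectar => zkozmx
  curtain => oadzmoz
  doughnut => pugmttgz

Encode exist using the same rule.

qduyf

A repeating key of period 2 is used — shifts +12, +6 over and over.
On exist: e+12=q, x+6=d, i+12=u, s+6=y, t+12=f.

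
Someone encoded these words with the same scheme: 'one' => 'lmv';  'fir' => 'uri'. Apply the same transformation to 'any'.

Each pair mirrors across the alphabet (o↔l, n↔m, e↔v): positions sum to 25. Letters are reflected about the middle of the alphabet (position → 25−position): Atbash.
Applying it to any: a↔z, n↔m, y↔b.

zmb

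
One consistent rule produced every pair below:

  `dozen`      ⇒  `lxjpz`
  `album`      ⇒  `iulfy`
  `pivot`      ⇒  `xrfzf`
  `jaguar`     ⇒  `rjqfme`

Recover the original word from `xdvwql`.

pulley

In dozen: d→l is +8, o→x is +9, z→j is +10, e→p is +11 — the shift increases by 1 each position. The shift increases by 1 at each position, starting from +8: 8, 9, 10, ….
Decoding xdvwql: x−8=p, d−9=u, v−10=l, w−11=l, q−12=e, l−13=y.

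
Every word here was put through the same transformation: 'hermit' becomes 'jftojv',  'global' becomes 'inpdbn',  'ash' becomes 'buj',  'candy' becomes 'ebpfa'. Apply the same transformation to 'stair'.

The shift depends on letter class: consonant h→j is +2, but vowel e→f is +1. Vowels shift forward by 1 and consonants shift forward by 2.
On stair: s(cons)+2=u, t(cons)+2=v, a(vowel)+1=b, i(vowel)+1=j, r(cons)+2=t.

uvbjt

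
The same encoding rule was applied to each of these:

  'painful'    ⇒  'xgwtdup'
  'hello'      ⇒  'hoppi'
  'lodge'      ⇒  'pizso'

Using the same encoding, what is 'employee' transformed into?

p(15)→x(23) and a(0)→g(6) fit y≡15x+6 (mod 26); the inverse of 15 mod 26 is 7. This is an affine cipher: with a=0,…,z=25, each position x becomes (15x+6) mod 26.
On employee: e(4)→15·4+6≡14=o; m(12)→15·12+6≡4=e; p(15)→15·15+6≡23=x; l(11)→15·11+6≡15=p; o(14)→15·14+6≡8=i; y(24)→15·24+6≡2=c; e(4)→15·4+6≡14=o; e(4)→15·4+6≡14=o (all mod 26).

oexpicoo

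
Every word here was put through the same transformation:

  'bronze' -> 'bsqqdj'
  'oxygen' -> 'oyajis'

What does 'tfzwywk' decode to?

In bronze: b→b is +0, r→s is +1, o→q is +2, n→q is +3 — the shift increases by 1 each position. The shift increases by 1 at each position, starting from +0: 0, 1, 2, ….
Decoding tfzwywk: t−0=t, f−1=e, z−2=x, w−3=t, y−4=u, w−5=r, k−6=e.

texture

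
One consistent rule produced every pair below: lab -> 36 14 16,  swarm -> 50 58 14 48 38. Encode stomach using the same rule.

l(#12)→36 and a(#1)→14: differences scale by 2, so n = 2·pos + 12. The formula is n = 2×(alphabet index, a=1) + 12.
On stomach: s=19→50, t=20→52, o=15→42, m=13→38, a=1→14, c=3→18, h=8→28.

50 52 42 38 14 18 28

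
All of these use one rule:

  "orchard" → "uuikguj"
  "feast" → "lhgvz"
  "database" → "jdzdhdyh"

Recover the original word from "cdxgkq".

Shifts by position in orchard: pos 0: o→u (+6), pos 1: r→u (+3), pos 2: c→i (+6), pos 3: h→k (+3) — repeating every 2. It's a Vigenère-style cipher with numeric key [6,3]: position i shifts by key[i mod 2].
Decoding cdxgkq: c−6=w, d−3=a, x−6=r, g−3=d, k−6=e, q−3=n.

warden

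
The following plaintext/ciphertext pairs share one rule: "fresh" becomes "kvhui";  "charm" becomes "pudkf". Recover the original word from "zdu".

raw

The output letters match the input read backwards, each shifted +3: fresh reversed is hserf. Read the word backwards and shift each letter +3.
Decoding zdu: shift back: z−3=w, d−3=a, u−3=r → war; then reverse → raw.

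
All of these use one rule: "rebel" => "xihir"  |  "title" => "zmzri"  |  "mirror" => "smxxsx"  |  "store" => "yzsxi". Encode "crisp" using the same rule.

The shift depends on letter class: consonant r→x is +6, but vowel e→i is +4. The rule splits by letter class: vowels +4, consonants +6.
On crisp: c(cons)+6=i, r(cons)+6=x, i(vowel)+4=m, s(cons)+6=y, p(cons)+6=v.

ixmyv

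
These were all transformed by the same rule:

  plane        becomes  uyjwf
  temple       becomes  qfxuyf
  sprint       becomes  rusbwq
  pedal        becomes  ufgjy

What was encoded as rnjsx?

swarm

p(15)→u(20) and l(11)→y(24) fit y≡25x+9 (mod 26); the inverse of 25 mod 26 is 25. Treating letters as 0–25, the rule is x ↦ 25x + 9 (mod 26).
Undoing it on rnjsx: r(17)→25·(17−9)≡18=s; n(13)→25·(13−9)≡22=w; j(9)→25·(9−9)≡0=a; s(18)→25·(18−9)≡17=r; x(23)→25·(23−9)≡12=m (all mod 26).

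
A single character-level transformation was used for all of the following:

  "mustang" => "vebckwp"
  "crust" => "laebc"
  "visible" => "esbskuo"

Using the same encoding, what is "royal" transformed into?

ayhku

The shift depends on letter class: consonant m→v is +9, but vowel u→e is +10. The rule splits by letter class: vowels +10, consonants +9.
For royal: r(cons)+9=a, o(vowel)+10=y, y(cons)+9=h, a(vowel)+10=k, l(cons)+9=u.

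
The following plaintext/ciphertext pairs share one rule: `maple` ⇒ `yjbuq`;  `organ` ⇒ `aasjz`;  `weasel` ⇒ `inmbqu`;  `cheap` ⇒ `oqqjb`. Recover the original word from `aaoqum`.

It's a Vigenère-style cipher with numeric key [12,9]: position i shifts by key[i mod 2].
Decoding aaoqum: a−12=o, a−9=r, o−12=c, q−9=h, u−12=i, m−9=d.

orchid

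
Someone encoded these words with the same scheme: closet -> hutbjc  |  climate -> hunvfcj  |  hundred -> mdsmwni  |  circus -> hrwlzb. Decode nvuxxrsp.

imposing

Shifts by position in closet: pos 0: c→h (+5), pos 1: l→u (+9), pos 2: o→t (+5), pos 3: s→b (+9) — repeating every 2. The shifts repeat in a cycle of length 2: positions 0,1,… shift by +5, +9, then the pattern repeats.
Decoding nvuxxrsp: n−5=i, v−9=m, u−5=p, x−9=o, x−5=s, r−9=i, s−5=n, p−9=g.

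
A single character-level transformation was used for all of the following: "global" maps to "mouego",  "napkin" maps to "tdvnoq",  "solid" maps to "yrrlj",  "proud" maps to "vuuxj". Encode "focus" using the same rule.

lrixy

Shifts by position in global: pos 0: g→m (+6), pos 1: l→o (+3), pos 2: o→u (+6), pos 3: b→e (+3) — repeating every 2. A repeating key of period 2 is used — shifts +6, +3 over and over.
Applying it to focus: f+6=l, o+3=r, c+6=i, u+3=x, s+6=y.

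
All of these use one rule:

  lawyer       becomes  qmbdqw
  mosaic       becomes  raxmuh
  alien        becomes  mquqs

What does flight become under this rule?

The shift depends on letter class: consonant l→q is +5, but vowel a→m is +12. Two shifts are in play — +12 for a/e/i/o/u, +5 for every other letter.
Applying it to flight: f(cons)+5=k, l(cons)+5=q, i(vowel)+12=u, g(cons)+5=l, h(cons)+5=m, t(cons)+5=y.

kqulmy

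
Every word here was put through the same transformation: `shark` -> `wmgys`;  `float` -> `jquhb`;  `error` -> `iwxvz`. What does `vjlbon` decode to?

Each letter shifts forward by (position + 4), i.e. 4, 5, 6, … — the shift grows by one for each successive letter.
Reversing it on vjlbon: v−4=r, j−5=e, l−6=f, b−7=u, o−8=g, n−9=e.

refuge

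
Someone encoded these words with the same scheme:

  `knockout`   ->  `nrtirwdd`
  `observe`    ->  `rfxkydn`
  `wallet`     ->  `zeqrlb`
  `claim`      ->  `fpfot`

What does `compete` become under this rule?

fsrvlbn

The shift increases by 1 at each position, starting from +3: 3, 4, 5, ….
Applying it to compete: c+3=f, o+4=s, m+5=r, p+6=v, e+7=l, t+8=b, e+9=n.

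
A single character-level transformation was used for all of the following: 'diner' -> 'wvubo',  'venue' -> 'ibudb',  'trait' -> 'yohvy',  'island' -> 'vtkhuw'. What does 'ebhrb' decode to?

peace

This is an affine cipher: with a=0,…,z=25, each position x becomes (5x+7) mod 26.
Undoing it on ebhrb: e(4)→21·(4−7)≡15=p; b(1)→21·(1−7)≡4=e; h(7)→21·(7−7)≡0=a; r(17)→21·(17−7)≡2=c; b(1)→21·(1−7)≡4=e (all mod 26).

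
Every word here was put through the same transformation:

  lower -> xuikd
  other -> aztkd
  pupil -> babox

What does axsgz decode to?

organ

Shifts by position in lower: pos 0: l→x (+12), pos 1: o→u (+6), pos 2: w→i (+12), pos 3: e→k (+6) — repeating every 2. A repeating key of period 2 is used — shifts +12, +6 over and over.
Undoing it on axsgz: a−12=o, x−6=r, s−12=g, g−6=a, z−12=n.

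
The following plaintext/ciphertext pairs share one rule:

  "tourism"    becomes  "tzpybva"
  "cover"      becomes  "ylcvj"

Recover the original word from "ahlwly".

Read the word backwards and shift each letter +7.
Undoing it on ahlwly: shift back: a−7=t, h−7=a, l−7=e, w−7=p, l−7=e, y−7=r → taeper; then reverse → repeat.

repeat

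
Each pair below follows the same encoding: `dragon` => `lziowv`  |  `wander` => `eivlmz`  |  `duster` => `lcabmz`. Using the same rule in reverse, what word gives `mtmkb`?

Compare letters: d→l is +8, r→z is +8, a→i is +8 — a constant shift. This is a Caesar cipher with shift 8.
Decoding mtmkb: m−8=e, t−8=l, m−8=e, k−8=c, b−8=t.

elect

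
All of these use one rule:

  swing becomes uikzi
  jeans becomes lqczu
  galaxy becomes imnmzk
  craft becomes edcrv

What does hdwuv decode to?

A repeating key of period 2 is used — shifts +2, +12 over and over.
Decoding hdwuv: h−2=f, d−12=r, w−2=u, u−12=i, v−2=t.

fruit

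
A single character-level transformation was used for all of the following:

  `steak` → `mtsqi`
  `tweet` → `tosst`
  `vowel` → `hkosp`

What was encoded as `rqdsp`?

s(18)→m(12) and t(19)→t(19) fit y≡7x+16 (mod 26); the inverse of 7 mod 26 is 15. This is an affine cipher: with a=0,…,z=25, each position x becomes (7x+16) mod 26.
Undoing it on rqdsp: r(17)→15·(17−16)≡15=p; q(16)→15·(16−16)≡0=a; d(3)→15·(3−16)≡13=n; s(18)→15·(18−16)≡4=e; p(15)→15·(15−16)≡11=l (all mod 26).

panel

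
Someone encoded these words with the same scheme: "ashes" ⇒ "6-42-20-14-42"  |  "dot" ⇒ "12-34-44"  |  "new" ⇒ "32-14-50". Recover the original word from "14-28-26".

a(#1)→6 and s(#19)→42: differences scale by 2, so n = 2·pos + 4. Each letter becomes 2×(its alphabet position, a=1..z=26) + 4.
Undoing it on 14-28-26: 14→(14−4)÷2=5=e, 28→(28−4)÷2=12=l, 26→(26−4)÷2=11=k.

elk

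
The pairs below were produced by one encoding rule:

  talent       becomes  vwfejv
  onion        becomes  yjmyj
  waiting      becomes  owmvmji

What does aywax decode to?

coach

t(19)→v(21) and a(0)→w(22) fit y≡15x+22 (mod 26); the inverse of 15 mod 26 is 7. Treating letters as 0–25, the rule is x ↦ 15x + 22 (mod 26).
Reversing it on aywax: a(0)→7·(0−22)≡2=c; y(24)→7·(24−22)≡14=o; w(22)→7·(22−22)≡0=a; a(0)→7·(0−22)≡2=c; x(23)→7·(23−22)≡7=h (all mod 26).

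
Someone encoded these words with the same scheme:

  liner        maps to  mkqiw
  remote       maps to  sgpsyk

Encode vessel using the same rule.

The shift increases by 1 at each position, starting from +1: 1, 2, 3, ….
On vessel: v+1=w, e+2=g, s+3=v, s+4=w, e+5=j, l+6=r.

wgvwjr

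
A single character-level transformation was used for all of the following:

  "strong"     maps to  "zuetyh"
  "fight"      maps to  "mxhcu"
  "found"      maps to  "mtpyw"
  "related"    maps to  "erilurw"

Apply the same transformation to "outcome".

Treating letters as 0–25, the rule is x ↦ 21x + 11 (mod 26).
For outcome: o(14)→21·14+11≡19=t; u(20)→21·20+11≡15=p; t(19)→21·19+11≡20=u; c(2)→21·2+11≡1=b; o(14)→21·14+11≡19=t; m(12)→21·12+11≡3=d; e(4)→21·4+11≡17=r (all mod 26).

tpubtdr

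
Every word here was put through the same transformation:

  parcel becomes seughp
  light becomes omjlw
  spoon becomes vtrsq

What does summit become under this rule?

vypqlx

Shifts by position in parcel: pos 0: p→s (+3), pos 1: a→e (+4), pos 2: r→u (+3), pos 3: c→g (+4) — repeating every 2. A repeating key of period 2 is used — shifts +3, +4 over and over.
On summit: s+3=v, u+4=y, m+3=p, m+4=q, i+3=l, t+4=x.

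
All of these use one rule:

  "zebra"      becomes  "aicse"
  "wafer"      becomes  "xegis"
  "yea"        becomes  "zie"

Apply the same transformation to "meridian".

Two shifts are in play — +4 for a/e/i/o/u, +1 for every other letter.
Applying it to meridian: m(cons)+1=n, e(vowel)+4=i, r(cons)+1=s, i(vowel)+4=m, d(cons)+1=e, i(vowel)+4=m, a(vowel)+4=e, n(cons)+1=o.

nismemeo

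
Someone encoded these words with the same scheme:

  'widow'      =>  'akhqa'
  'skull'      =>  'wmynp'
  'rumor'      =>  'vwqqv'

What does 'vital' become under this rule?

Shifts by position in widow: pos 0: w→a (+4), pos 1: i→k (+2), pos 2: d→h (+4), pos 3: o→q (+2) — repeating every 2. The shifts repeat in a cycle of length 2: positions 0,1,… shift by +4, +2, then the pattern repeats.
Applying it to vital: v+4=z, i+2=k, t+4=x, a+2=c, l+4=p.

zkxcp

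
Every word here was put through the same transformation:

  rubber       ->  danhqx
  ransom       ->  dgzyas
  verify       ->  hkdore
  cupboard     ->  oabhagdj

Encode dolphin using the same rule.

A repeating key of period 2 is used — shifts +12, +6 over and over.
On dolphin: d+12=p, o+6=u, l+12=x, p+6=v, h+12=t, i+6=o, n+12=z.

puxvtoz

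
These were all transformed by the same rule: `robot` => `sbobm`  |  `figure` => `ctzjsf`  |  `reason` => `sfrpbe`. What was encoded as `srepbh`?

ransom

Treating letters as 0–25, the rule is x ↦ 23x + 17 (mod 26).
Undoing it on srepbh: s(18)→17·(18−17)≡17=r; r(17)→17·(17−17)≡0=a; e(4)→17·(4−17)≡13=n; p(15)→17·(15−17)≡18=s; b(1)→17·(1−17)≡14=o; h(7)→17·(7−17)≡12=m (all mod 26).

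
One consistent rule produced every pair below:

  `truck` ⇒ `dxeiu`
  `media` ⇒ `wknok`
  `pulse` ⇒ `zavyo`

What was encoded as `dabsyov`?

turmoil

Shifts by position in truck: pos 0: t→d (+10), pos 1: r→x (+6), pos 2: u→e (+10), pos 3: c→i (+6) — repeating every 2. The shifts repeat in a cycle of length 2: positions 0,1,… shift by +10, +6, then the pattern repeats.
Reversing it on dabsyov: d−10=t, a−6=u, b−10=r, s−6=m, y−10=o, o−6=i, v−10=l.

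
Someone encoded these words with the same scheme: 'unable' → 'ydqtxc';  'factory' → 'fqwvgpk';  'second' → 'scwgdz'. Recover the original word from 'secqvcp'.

u(20)→y(24) and n(13)→d(3) fit y≡3x+16 (mod 26); the inverse of 3 mod 26 is 9. Each letter's alphabet position (a=0..z=25) is mapped through 3·x+16 mod 26 — an affine cipher.
Decoding secqvcp: s(18)→9·(18−16)≡18=s; e(4)→9·(4−16)≡22=w; c(2)→9·(2−16)≡4=e; q(16)→9·(16−16)≡0=a; v(21)→9·(21−16)≡19=t; c(2)→9·(2−16)≡4=e; p(15)→9·(15−16)≡17=r (all mod 26).

sweater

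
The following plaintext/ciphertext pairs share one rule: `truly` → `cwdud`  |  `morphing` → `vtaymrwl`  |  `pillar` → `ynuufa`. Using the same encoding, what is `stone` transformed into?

byxwj

Shifts by position in truly: pos 0: t→c (+9), pos 1: r→w (+5), pos 2: u→d (+9), pos 3: l→u (+9), pos 4: y→d (+5) — repeating every 3. The shifts repeat in a cycle of length 3: positions 0,1,… shift by +9, +5, +9, then the pattern repeats.
Applying it to stone: s+9=b, t+5=y, o+9=x, n+9=w, e+5=j.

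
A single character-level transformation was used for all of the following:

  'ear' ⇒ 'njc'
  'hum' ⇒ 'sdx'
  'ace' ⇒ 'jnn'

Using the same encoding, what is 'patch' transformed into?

ajens

The rule splits by letter class: vowels +9, consonants +11.
On patch: p(cons)+11=a, a(vowel)+9=j, t(cons)+11=e, c(cons)+11=n, h(cons)+11=s.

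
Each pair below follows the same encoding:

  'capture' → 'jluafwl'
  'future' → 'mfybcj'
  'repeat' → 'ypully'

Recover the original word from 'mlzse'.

fault

It's a Vigenère-style cipher with numeric key [7,11,5]: position i shifts by key[i mod 3].
Decoding mlzse: m−7=f, l−11=a, z−5=u, s−7=l, e−11=t.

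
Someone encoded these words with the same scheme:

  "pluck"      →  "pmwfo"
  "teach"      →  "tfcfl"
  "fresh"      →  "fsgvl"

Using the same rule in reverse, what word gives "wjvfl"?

In pluck: p→p is +0, l→m is +1, u→w is +2, c→f is +3 — the shift increases by 1 each position. Letter i (0-indexed) is shifted by i+0, so successive shifts are 0, 1, 2, ….
Undoing it on wjvfl: w−0=w, j−1=i, v−2=t, f−3=c, l−4=h.

witch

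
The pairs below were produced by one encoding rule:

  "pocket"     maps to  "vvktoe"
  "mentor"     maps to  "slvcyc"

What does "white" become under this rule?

coqco

In pocket: p→v is +6, o→v is +7, c→k is +8, k→t is +9 — the shift increases by 1 each position. The shift increases by 1 at each position, starting from +6: 6, 7, 8, ….
For white: w+6=c, h+7=o, i+8=q, t+9=c, e+10=o.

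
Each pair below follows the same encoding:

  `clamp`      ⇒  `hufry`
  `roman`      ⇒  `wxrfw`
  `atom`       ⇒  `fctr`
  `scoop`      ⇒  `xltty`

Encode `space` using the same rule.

xyfhn

A repeating key of period 3 is used — shifts +5, +9, +5 over and over.
For space: s+5=x, p+9=y, a+5=f, c+5=h, e+9=n.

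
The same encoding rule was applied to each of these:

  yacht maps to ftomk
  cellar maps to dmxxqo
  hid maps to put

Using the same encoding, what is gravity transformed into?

kfuhmds

Read the word backwards and shift each letter +12.
Applying it to gravity: reverse → ytivarg; then shift: y+12=k, t+12=f, i+12=u, v+12=h, a+12=m, r+12=d, g+12=s.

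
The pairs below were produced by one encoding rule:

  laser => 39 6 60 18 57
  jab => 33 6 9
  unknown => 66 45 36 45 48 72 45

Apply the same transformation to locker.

39 48 12 36 18 57

Each letter becomes 3×(its alphabet position, a=1..z=26) + 3.
For locker: l=12→39, o=15→48, c=3→12, k=11→36, e=5→18, r=18→57.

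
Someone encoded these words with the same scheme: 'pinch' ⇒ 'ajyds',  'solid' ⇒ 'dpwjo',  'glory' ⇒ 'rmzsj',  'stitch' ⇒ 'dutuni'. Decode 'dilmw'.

shall

Shifts by position in pinch: pos 0: p→a (+11), pos 1: i→j (+1), pos 2: n→y (+11), pos 3: c→d (+1) — repeating every 2. The shifts repeat in a cycle of length 2: positions 0,1,… shift by +11, +1, then the pattern repeats.
Decoding dilmw: d−11=s, i−1=h, l−11=a, m−1=l, w−11=l.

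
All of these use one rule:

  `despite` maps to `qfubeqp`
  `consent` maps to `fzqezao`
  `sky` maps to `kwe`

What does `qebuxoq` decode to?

eclipse

The output letters match the input read backwards, each shifted +12: despite reversed is etipsed. The word is reversed, then every letter is shifted forward by 12.
Decoding qebuxoq: shift back: q−12=e, e−12=s, b−12=p, u−12=i, x−12=l, o−12=c, q−12=e → espilce; then reverse → eclipse.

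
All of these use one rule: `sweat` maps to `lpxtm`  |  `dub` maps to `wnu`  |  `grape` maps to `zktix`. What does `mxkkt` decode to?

terra

Compare letters: s→l is +19, w→p is +19, e→x is +19 — a constant shift. This is a Caesar cipher with shift 19.
Undoing it on mxkkt: m−19=t, x−19=e, k−19=r, k−19=r, t−19=a.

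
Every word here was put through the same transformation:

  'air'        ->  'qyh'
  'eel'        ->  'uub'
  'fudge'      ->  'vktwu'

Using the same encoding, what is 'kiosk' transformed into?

ayeia

Each letter is shifted forward by 16 in the alphabet (a Caesar shift of +16).
On kiosk: k+16=a, i+16=y, o+16=e, s+16=i, k+16=a.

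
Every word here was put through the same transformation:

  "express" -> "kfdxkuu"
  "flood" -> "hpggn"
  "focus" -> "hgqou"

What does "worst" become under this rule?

igxur

e(4)→k(10) and x(23)→f(5) fit y≡23x+22 (mod 26); the inverse of 23 mod 26 is 17. This is an affine cipher: with a=0,…,z=25, each position x becomes (23x+22) mod 26.
On worst: w(22)→23·22+22≡8=i; o(14)→23·14+22≡6=g; r(17)→23·17+22≡23=x; s(18)→23·18+22≡20=u; t(19)→23·19+22≡17=r (all mod 26).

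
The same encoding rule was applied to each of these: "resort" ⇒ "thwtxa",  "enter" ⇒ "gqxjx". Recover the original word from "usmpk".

spike

In resort: r→t is +2, e→h is +3, s→w is +4, o→t is +5 — the shift increases by 1 each position. Letter i (0-indexed) is shifted by i+2, so successive shifts are 2, 3, 4, ….
Decoding usmpk: u−2=s, s−3=p, m−4=i, p−5=k, k−6=e.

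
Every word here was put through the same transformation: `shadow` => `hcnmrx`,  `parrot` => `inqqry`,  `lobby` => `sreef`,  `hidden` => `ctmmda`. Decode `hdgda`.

s(18)→h(7) and h(7)→c(2) fit y≡17x+13 (mod 26); the inverse of 17 mod 26 is 23. Each letter's alphabet position (a=0..z=25) is mapped through 17·x+13 mod 26 — an affine cipher.
Undoing it on hdgda: h(7)→23·(7−13)≡18=s; d(3)→23·(3−13)≡4=e; g(6)→23·(6−13)≡21=v; d(3)→23·(3−13)≡4=e; a(0)→23·(0−13)≡13=n (all mod 26).

seven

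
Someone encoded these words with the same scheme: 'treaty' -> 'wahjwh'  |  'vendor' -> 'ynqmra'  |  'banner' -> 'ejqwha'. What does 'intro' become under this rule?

Shifts by position in treaty: pos 0: t→w (+3), pos 1: r→a (+9), pos 2: e→h (+3), pos 3: a→j (+9) — repeating every 2. The shifts repeat in a cycle of length 2: positions 0,1,… shift by +3, +9, then the pattern repeats.
For intro: i+3=l, n+9=w, t+3=w, r+9=a, o+3=r.

lwwar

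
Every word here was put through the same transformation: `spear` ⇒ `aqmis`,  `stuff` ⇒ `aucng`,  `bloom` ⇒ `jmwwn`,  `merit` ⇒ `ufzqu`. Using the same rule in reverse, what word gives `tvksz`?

lucky

Shifts by position in spear: pos 0: s→a (+8), pos 1: p→q (+1), pos 2: e→m (+8), pos 3: a→i (+8), pos 4: r→s (+1) — repeating every 3. It's a Vigenère-style cipher with numeric key [8,1,8]: position i shifts by key[i mod 3].
Decoding tvksz: t−8=l, v−1=u, k−8=c, s−8=k, z−1=y.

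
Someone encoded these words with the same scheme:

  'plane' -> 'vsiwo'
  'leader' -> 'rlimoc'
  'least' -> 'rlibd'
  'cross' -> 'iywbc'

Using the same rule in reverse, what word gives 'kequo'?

exile

Each letter shifts forward by (position + 6), i.e. 6, 7, 8, … — the shift grows by one for each successive letter.
Reversing it on kequo: k−6=e, e−7=x, q−8=i, u−9=l, o−10=e.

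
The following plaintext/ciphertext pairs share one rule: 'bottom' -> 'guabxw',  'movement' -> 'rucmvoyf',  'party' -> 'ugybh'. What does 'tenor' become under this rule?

In bottom: b→g is +5, o→u is +6, t→a is +7, t→b is +8 — the shift increases by 1 each position. Letter i (0-indexed) is shifted by i+5, so successive shifts are 5, 6, 7, ….
On tenor: t+5=y, e+6=k, n+7=u, o+8=w, r+9=a.

ykuwa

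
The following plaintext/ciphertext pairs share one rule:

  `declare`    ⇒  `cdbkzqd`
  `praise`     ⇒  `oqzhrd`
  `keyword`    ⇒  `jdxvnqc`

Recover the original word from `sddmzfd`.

Compare letters: d→c is +25, e→d is +25, c→b is +25 — a constant shift. It's a constant shift of +25 (ROT25).
Reversing it on sddmzfd: s−25=t, d−25=e, d−25=e, m−25=n, z−25=a, f−25=g, d−25=e.

teenage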